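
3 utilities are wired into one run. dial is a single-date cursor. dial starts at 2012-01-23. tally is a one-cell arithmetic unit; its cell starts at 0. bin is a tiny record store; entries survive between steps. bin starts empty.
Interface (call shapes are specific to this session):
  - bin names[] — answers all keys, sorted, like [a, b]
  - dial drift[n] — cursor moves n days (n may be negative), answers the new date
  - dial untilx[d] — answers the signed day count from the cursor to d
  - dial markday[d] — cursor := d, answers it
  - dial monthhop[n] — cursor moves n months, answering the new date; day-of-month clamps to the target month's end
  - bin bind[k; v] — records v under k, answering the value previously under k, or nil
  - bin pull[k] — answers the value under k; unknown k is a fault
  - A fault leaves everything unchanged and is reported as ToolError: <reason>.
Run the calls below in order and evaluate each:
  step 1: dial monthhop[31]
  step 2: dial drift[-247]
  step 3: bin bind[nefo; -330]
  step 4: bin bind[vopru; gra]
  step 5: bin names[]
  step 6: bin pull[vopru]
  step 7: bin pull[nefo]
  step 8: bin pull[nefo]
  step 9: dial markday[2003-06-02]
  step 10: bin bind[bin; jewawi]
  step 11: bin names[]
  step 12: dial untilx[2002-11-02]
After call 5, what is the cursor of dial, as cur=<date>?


Answer: cur=2013-12-19

Derivation:
>> dial monthhop(n→31)
<< 2014-08-23
>> dial drift(n→-247)
<< 2013-12-19
>> bin bind(k→nefo, v→-330)
<< nil
>> bin bind(k→vopru, v→gra)
<< nil
>> bin names()
<< [nefo, vopru]
>> bin pull(k→vopru)
<< gra
>> bin pull(k→nefo)
<< -330
>> bin pull(k→nefo)
<< -330
>> dial markday(d→2003-06-02)
<< 2003-06-02
>> bin bind(k→bin, v→jewawi)
<< nil
>> bin names()
<< [bin, nefo, vopru]
>> dial untilx(d→2002-11-02)
<< -212


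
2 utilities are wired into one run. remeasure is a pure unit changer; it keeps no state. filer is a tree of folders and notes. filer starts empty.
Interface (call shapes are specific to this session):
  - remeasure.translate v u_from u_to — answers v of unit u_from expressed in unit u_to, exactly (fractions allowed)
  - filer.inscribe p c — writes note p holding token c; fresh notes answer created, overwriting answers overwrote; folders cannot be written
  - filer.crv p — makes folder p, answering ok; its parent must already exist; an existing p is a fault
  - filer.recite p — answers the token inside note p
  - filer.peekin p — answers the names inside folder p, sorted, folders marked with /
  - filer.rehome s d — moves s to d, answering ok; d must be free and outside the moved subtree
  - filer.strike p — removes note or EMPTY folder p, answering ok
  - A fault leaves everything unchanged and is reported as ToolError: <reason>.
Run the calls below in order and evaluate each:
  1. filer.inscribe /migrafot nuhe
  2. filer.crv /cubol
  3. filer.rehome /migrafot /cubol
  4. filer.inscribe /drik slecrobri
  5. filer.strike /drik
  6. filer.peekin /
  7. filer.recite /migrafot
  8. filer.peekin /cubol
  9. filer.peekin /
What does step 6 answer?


Answer: [cubol/, migrafot]

Derivation:
>> filer.inscribe(p: /migrafot, c: nuhe)
<< created
>> filer.crv(p: /cubol)
<< ok
>> filer.rehome(s: /migrafot, d: /cubol)
<< ToolError: exists
>> filer.inscribe(p: /drik, c: slecrobri)
<< created
>> filer.strike(p: /drik)
<< ok
>> filer.peekin(p: /)
<< [cubol/, migrafot]
>> filer.recite(p: /migrafot)
<< nuhe
>> filer.peekin(p: /cubol)
<< []
>> filer.peekin(p: /)
<< [cubol/, migrafot]


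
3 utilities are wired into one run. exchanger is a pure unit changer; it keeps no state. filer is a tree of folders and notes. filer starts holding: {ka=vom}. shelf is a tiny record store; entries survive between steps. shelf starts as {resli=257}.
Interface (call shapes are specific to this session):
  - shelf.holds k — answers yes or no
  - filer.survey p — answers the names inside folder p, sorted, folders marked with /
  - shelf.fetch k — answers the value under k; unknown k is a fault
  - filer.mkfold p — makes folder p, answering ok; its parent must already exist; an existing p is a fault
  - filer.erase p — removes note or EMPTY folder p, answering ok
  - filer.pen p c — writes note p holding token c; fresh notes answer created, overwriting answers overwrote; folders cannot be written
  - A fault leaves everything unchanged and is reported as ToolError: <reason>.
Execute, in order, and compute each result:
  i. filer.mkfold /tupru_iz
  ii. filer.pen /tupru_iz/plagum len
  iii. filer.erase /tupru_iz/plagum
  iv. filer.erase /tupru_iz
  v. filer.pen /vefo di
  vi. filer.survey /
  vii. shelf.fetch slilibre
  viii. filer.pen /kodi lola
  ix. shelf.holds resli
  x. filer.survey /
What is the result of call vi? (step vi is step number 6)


Answer: [ka, vefo]

Derivation:
;; 1. filer.mkfold(p=/tupru_iz) -> ok
;; 2. filer.pen(p=/tupru_iz/plagum, c=len) -> created
;; 3. filer.erase(p=/tupru_iz/plagum) -> ok
;; 4. filer.erase(p=/tupru_iz) -> ok
;; 5. filer.pen(p=/vefo, c=di) -> created
;; 6. filer.survey(p=/) -> [ka, vefo]
;; 7. shelf.fetch(k=slilibre) -> ToolError: no such key slilibre
;; 8. filer.pen(p=/kodi, c=lola) -> created
;; 9. shelf.holds(k=resli) -> yes
;; 10. filer.survey(p=/) -> [ka, kodi, vefo]


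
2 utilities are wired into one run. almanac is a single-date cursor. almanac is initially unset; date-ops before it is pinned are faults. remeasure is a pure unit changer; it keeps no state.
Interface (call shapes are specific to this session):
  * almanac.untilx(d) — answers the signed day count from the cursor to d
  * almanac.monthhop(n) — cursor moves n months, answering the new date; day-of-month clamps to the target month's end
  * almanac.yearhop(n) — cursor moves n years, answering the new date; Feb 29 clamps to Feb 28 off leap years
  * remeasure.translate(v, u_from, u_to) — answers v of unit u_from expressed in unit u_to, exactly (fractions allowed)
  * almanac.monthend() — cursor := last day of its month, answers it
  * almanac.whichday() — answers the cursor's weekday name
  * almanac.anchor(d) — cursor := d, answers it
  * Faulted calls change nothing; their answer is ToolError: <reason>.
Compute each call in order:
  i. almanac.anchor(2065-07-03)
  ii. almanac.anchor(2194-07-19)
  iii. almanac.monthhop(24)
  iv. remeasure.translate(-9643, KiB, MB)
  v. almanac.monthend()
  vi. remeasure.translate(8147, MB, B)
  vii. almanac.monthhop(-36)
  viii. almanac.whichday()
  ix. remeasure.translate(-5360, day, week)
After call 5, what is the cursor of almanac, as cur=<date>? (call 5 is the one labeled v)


Then almanac.anchor on 2065-07-03, giving 2065-07-03.
Then almanac.anchor on 2194-07-19, and get 2194-07-19.
Invoking almanac.monthhop on 24, — result: 2196-07-19.
Next I call remeasure.translate on -9643, KiB, MB, giving -154288/15625.
I call almanac.monthend(), which returns 2196-07-31.
I call remeasure.translate on 8147, MB, B, which returns 8147000000.
I use almanac.monthhop on -36, giving 2193-07-31.
I try almanac.whichday(), → Wednesday.
Next I call remeasure.translate on -5360, day, week: -5360/7.

Answer: cur=2196-07-31


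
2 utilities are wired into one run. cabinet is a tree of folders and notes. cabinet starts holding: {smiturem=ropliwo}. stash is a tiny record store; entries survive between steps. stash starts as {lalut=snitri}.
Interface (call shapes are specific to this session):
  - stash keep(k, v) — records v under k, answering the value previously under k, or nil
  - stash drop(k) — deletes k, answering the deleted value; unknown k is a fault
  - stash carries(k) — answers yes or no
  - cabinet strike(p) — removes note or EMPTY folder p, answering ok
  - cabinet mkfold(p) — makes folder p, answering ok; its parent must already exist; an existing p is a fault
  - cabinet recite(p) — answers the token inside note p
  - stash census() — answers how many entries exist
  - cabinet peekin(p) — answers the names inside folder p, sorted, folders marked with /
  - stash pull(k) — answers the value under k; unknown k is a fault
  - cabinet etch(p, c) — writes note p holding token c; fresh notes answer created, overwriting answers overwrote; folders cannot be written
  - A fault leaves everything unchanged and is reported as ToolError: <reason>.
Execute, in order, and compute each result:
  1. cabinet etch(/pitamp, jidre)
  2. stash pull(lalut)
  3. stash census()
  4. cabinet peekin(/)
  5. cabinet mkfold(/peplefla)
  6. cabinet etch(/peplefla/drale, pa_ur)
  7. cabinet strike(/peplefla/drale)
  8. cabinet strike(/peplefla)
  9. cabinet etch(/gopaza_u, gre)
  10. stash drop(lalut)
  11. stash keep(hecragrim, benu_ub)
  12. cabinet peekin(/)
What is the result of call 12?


Answer: [gopaza_u, pitamp, smiturem]

Derivation:
Act: cabinet etch[p=/pitamp; c=jidre]
Obs: created
Act: stash pull[k=lalut]
Obs: snitri
Act: stash census[]
Obs: 1
Act: cabinet peekin[p=/]
Obs: [pitamp, smiturem]
Act: cabinet mkfold[p=/peplefla]
Obs: ok
Act: cabinet etch[p=/peplefla/drale; c=pa_ur]
Obs: created
Act: cabinet strike[p=/peplefla/drale]
Obs: ok
Act: cabinet strike[p=/peplefla]
Obs: ok
Act: cabinet etch[p=/gopaza_u; c=gre]
Obs: created
Act: stash drop[k=lalut]
Obs: snitri
Act: stash keep[k=hecragrim; v=benu_ub]
Obs: nil
Act: cabinet peekin[p=/]
Obs: [gopaza_u, pitamp, smiturem]


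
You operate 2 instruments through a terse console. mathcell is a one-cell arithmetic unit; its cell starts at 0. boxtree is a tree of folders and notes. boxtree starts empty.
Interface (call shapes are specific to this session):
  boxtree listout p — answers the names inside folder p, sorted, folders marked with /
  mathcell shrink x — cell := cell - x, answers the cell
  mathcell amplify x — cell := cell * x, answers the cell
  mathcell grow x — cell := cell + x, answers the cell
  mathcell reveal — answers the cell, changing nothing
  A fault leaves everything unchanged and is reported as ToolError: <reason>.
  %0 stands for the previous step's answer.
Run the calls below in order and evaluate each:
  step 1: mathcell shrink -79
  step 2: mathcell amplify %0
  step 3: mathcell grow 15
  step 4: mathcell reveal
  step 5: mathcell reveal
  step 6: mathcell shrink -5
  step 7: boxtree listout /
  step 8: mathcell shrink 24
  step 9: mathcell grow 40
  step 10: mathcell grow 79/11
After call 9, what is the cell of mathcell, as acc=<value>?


Answer: acc=6277

Derivation:
Invoking mathcell shrink using x: -79, which returns 79.
Now I run mathcell amplify using x: %0, giving 6241.
Now I run mathcell grow using x: 15, yielding 6256.
Next I call mathcell reveal(), — result: 6256.
I run mathcell reveal, giving 6256.
I use mathcell shrink using x: -5: 6261.
I try boxtree listout using p: /: [].
I use mathcell shrink using x: 24, — result: 6237.
Now I run mathcell grow using x: 40, and observe 6277.
I try mathcell grow using x: 79/11, which returns 69126/11.


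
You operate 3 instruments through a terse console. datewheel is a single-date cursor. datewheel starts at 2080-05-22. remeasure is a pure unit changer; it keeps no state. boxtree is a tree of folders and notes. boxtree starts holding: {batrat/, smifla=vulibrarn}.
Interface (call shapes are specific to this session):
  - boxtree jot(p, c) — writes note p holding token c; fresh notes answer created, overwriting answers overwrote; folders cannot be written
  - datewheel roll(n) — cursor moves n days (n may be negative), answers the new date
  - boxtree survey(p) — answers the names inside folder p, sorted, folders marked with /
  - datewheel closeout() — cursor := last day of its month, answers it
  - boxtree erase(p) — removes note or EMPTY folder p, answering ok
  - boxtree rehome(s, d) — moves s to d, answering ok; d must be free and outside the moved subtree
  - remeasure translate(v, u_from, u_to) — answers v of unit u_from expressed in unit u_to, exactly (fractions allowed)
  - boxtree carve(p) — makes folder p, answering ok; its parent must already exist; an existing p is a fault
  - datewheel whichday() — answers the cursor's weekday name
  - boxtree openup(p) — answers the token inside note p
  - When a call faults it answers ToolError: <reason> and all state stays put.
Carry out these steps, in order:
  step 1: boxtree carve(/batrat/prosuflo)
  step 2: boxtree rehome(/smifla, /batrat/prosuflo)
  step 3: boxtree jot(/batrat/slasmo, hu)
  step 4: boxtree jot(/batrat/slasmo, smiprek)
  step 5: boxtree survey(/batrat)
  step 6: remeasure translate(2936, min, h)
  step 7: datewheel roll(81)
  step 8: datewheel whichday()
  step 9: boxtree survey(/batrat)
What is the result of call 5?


→ boxtree carve(/batrat/prosuflo)
← ok
→ boxtree rehome(/smifla, /batrat/prosuflo)
← ToolError: exists
→ boxtree jot(/batrat/slasmo, hu)
← created
→ boxtree jot(/batrat/slasmo, smiprek)
← overwrote
→ boxtree survey(/batrat)
← [prosuflo/, slasmo]
→ remeasure translate(2936, min, h)
← 734/15
→ datewheel roll(81)
← 2080-08-11
→ datewheel whichday()
← Sunday
→ boxtree survey(/batrat)
← [prosuflo/, slasmo]

Answer: [prosuflo/, slasmo]


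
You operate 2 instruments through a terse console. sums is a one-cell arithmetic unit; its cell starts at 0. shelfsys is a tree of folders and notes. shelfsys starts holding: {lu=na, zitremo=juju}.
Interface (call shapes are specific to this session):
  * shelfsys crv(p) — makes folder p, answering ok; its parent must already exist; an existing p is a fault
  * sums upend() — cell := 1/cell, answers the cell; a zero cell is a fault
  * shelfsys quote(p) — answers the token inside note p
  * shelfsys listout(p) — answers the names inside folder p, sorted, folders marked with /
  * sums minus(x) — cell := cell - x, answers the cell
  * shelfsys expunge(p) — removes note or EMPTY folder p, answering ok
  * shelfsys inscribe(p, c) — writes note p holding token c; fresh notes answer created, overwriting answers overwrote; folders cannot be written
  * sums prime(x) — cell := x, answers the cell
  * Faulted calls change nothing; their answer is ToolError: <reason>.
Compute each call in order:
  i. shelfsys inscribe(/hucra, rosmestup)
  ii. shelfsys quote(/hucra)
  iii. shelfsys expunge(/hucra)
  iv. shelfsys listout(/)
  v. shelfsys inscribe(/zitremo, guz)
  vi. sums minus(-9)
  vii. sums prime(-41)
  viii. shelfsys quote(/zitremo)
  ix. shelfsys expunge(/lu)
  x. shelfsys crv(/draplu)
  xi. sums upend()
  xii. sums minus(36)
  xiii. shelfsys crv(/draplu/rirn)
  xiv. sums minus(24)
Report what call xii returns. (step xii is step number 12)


Answer: -1477/41

Derivation:
→ shelfsys inscribe(p: /hucra, c: rosmestup)
← created
→ shelfsys quote(p: /hucra)
← rosmestup
→ shelfsys expunge(p: /hucra)
← ok
→ shelfsys listout(p: /)
← [lu, zitremo]
→ shelfsys inscribe(p: /zitremo, c: guz)
← overwrote
→ sums minus(x: -9)
← 9
→ sums prime(x: -41)
← -41
→ shelfsys quote(p: /zitremo)
← guz
→ shelfsys expunge(p: /lu)
← ok
→ shelfsys crv(p: /draplu)
← ok
→ sums upend()
← -1/41
→ sums minus(x: 36)
← -1477/41
→ shelfsys crv(p: /draplu/rirn)
← ok
→ sums minus(x: 24)
← -2461/41


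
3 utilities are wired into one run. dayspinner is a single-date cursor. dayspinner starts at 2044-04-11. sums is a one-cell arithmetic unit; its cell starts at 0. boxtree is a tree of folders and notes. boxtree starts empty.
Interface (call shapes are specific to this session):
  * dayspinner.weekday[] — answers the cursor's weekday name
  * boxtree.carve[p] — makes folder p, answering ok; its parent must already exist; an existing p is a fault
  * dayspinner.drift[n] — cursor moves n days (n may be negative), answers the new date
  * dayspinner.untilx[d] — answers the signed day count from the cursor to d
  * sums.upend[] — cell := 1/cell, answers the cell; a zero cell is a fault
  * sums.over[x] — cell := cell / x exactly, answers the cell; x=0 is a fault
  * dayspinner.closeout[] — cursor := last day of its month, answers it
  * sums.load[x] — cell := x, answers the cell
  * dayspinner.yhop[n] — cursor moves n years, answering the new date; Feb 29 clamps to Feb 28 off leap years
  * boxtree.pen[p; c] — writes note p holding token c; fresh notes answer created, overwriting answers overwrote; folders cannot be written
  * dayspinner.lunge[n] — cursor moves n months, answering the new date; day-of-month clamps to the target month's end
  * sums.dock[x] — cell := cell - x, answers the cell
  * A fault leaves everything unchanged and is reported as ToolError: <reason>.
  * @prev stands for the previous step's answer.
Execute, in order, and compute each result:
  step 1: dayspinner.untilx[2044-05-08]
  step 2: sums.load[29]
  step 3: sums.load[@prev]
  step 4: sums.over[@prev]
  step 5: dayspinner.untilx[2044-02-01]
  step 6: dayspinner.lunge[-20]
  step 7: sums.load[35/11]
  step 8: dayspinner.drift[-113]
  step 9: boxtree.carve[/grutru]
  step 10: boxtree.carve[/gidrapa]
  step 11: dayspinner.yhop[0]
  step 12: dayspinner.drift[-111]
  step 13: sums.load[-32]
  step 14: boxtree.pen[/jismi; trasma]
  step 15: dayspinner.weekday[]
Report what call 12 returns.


Do: untilx[d→2044-05-08]
See: 27
Do: load[x→29]
See: 29
Do: load[x→@prev]
See: 29
Do: over[x→@prev]
See: 1
Do: untilx[d→2044-02-01]
See: -70
Do: lunge[n→-20]
See: 2042-08-11
Do: load[x→35/11]
See: 35/11
Do: drift[n→-113]
See: 2042-04-20
Do: carve[p→/grutru]
See: ok
Do: carve[p→/gidrapa]
See: ok
Do: yhop[n→0]
See: 2042-04-20
Do: drift[n→-111]
See: 2041-12-30
Do: load[x→-32]
See: -32
Do: pen[p→/jismi; c→trasma]
See: created
Do: weekday[]
See: Monday

Answer: 2041-12-30


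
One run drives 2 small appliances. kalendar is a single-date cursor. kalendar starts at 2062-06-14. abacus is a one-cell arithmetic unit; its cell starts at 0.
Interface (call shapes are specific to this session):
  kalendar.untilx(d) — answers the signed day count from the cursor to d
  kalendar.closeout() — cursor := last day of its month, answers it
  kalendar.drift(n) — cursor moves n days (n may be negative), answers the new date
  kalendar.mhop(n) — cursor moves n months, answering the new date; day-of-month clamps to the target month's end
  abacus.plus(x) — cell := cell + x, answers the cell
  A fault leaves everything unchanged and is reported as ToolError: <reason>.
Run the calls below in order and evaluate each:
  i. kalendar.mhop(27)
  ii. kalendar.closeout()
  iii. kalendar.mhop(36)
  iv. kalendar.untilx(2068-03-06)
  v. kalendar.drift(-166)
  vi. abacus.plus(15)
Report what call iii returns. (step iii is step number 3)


I try kalendar.mhop(27), giving 2064-09-14.
I use kalendar.closeout, and see 2064-09-30.
Next I call kalendar.mhop(36): 2067-09-30.
I use kalendar.untilx(2068-03-06), and see 158.
I run kalendar.drift(-166), yielding 2067-04-17.
I call abacus.plus(15), which returns 15.

Answer: 2067-09-30


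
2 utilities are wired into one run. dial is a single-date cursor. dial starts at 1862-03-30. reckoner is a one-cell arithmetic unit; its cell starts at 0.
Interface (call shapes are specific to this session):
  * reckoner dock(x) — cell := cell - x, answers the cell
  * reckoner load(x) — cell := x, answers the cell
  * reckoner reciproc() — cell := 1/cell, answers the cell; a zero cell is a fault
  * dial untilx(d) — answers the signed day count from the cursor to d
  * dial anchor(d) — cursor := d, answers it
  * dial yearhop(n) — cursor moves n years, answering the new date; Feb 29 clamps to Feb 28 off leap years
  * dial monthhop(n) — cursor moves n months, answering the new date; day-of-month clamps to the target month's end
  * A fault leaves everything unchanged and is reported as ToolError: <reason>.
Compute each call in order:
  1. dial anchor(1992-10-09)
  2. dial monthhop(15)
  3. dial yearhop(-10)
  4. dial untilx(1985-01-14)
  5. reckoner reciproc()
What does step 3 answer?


Answer: 1984-01-09

Derivation:
Act: dial anchor[d: 1992-10-09]
Obs: 1992-10-09
Act: dial monthhop[n: 15]
Obs: 1994-01-09
Act: dial yearhop[n: -10]
Obs: 1984-01-09
Act: dial untilx[d: 1985-01-14]
Obs: 371
Act: reckoner reciproc[]
Obs: ToolError: reciprocal of zero


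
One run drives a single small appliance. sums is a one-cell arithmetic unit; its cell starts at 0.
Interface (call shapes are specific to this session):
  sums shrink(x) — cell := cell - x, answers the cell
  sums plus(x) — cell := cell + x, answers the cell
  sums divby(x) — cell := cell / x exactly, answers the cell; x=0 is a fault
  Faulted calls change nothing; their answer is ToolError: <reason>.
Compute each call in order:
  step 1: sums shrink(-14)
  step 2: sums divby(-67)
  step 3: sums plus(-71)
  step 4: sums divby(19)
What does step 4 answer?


Answer: -4771/1273

Derivation:
Do: sums shrink[x='-14']
See: 14
Do: sums divby[x='-67']
See: -14/67
Do: sums plus[x='-71']
See: -4771/67
Do: sums divby[x='19']
See: -4771/1273


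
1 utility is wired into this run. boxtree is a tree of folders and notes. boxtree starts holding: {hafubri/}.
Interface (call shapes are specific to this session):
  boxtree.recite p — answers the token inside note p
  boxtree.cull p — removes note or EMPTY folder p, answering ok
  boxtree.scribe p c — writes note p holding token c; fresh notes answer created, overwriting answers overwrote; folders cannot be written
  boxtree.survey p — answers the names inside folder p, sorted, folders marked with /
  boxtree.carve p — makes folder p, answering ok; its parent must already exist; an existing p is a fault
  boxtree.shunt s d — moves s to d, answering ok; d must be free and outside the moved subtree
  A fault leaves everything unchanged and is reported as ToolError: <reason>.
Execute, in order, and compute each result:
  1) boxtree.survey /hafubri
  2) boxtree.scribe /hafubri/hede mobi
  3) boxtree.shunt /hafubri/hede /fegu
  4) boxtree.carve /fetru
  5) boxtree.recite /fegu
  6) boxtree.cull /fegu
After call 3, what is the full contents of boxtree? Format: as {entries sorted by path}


Answer: {fegu=mobi, hafubri/}

Derivation:
-- 1. boxtree.survey(/hafubri) => []
-- 2. boxtree.scribe(/hafubri/hede, mobi) => created
-- 3. boxtree.shunt(/hafubri/hede, /fegu) => ok
-- 4. boxtree.carve(/fetru) => ok
-- 5. boxtree.recite(/fegu) => mobi
-- 6. boxtree.cull(/fegu) => ok


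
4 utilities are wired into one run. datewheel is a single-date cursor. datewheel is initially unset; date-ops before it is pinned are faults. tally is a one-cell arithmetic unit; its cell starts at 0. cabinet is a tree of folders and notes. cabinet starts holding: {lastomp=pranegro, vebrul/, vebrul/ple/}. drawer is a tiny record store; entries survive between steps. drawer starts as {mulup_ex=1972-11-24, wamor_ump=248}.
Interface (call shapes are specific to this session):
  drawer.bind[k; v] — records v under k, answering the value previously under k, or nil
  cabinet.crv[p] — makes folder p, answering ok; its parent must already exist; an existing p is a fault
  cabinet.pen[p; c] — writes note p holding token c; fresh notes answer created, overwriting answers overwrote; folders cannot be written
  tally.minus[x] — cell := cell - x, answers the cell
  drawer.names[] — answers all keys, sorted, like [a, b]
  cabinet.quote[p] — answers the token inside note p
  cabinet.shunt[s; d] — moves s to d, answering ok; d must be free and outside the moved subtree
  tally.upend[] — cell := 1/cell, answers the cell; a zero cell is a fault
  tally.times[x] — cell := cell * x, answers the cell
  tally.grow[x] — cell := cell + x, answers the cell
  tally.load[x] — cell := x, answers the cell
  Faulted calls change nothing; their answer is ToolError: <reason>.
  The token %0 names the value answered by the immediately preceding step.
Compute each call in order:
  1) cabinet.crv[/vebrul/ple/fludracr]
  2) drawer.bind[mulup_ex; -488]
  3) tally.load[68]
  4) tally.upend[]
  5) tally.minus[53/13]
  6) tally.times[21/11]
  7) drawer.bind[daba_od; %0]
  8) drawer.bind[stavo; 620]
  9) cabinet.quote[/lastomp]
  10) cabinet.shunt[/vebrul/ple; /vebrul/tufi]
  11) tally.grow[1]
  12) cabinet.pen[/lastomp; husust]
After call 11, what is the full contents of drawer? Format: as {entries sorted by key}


Answer: {daba_od=-75411/9724, mulup_ex=-488, stavo=620, wamor_ump=248}

Derivation:
Step: crv[p=/vebrul/ple/fludracr]
Result: ok
Step: bind[k=mulup_ex; v=-488]
Result: 1972-11-24
Step: load[x=68]
Result: 68
Step: upend[]
Result: 1/68
Step: minus[x=53/13]
Result: -3591/884
Step: times[x=21/11]
Result: -75411/9724
Step: bind[k=daba_od; v=%0]
Result: nil
Step: bind[k=stavo; v=620]
Result: nil
Step: quote[p=/lastomp]
Result: pranegro
Step: shunt[s=/vebrul/ple; d=/vebrul/tufi]
Result: ok
Step: grow[x=1]
Result: -65687/9724
Step: pen[p=/lastomp; c=husust]
Result: overwrote


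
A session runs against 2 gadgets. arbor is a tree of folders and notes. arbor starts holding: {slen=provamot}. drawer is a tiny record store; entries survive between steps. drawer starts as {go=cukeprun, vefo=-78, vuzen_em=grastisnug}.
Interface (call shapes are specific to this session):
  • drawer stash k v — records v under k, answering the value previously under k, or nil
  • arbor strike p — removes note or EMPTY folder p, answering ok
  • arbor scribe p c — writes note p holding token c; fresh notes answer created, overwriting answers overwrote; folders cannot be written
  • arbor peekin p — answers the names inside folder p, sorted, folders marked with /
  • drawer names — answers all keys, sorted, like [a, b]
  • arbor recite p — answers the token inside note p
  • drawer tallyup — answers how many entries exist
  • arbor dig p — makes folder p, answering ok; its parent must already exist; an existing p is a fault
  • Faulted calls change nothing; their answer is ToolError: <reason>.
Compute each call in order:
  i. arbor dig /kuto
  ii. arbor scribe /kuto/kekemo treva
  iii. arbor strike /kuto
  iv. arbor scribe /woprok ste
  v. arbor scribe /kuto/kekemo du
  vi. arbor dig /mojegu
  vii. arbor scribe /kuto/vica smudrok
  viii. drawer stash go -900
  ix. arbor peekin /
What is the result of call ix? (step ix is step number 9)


>>> arbor dig p='/kuto'
  ok
>>> arbor scribe p='/kuto/kekemo' c='treva'
  created
>>> arbor strike p='/kuto'
  ToolError: not empty
>>> arbor scribe p='/woprok' c='ste'
  created
>>> arbor scribe p='/kuto/kekemo' c='du'
  overwrote
>>> arbor dig p='/mojegu'
  ok
>>> arbor scribe p='/kuto/vica' c='smudrok'
  created
>>> drawer stash k='go' v='-900'
  cukeprun
>>> arbor peekin p='/'
  [kuto/, mojegu/, slen, woprok]

Answer: [kuto/, mojegu/, slen, woprok]


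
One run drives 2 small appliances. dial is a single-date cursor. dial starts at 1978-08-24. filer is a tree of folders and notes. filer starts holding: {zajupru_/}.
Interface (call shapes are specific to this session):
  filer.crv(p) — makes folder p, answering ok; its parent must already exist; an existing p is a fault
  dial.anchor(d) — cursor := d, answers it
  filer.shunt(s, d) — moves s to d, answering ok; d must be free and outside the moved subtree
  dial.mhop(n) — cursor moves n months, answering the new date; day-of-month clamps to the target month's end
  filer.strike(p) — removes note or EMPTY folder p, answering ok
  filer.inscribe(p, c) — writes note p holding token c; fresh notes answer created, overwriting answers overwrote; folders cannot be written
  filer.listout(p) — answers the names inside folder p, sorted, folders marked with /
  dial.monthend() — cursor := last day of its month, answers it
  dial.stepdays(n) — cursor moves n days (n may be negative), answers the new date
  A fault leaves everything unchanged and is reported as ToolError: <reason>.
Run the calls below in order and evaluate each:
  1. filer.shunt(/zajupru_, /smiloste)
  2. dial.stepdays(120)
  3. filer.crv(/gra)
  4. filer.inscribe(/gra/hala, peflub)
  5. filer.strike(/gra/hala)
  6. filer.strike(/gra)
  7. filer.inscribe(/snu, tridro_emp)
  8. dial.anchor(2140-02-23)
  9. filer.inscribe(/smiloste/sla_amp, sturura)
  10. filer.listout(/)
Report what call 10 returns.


% filer.shunt(/zajupru_, /smiloste) : ok
% dial.stepdays(120) : 1978-12-22
% filer.crv(/gra) : ok
% filer.inscribe(/gra/hala, peflub) : created
% filer.strike(/gra/hala) : ok
% filer.strike(/gra) : ok
% filer.inscribe(/snu, tridro_emp) : created
% dial.anchor(2140-02-23) : 2140-02-23
% filer.inscribe(/smiloste/sla_amp, sturura) : created
% filer.listout(/) : [smiloste/, snu]

Answer: [smiloste/, snu]


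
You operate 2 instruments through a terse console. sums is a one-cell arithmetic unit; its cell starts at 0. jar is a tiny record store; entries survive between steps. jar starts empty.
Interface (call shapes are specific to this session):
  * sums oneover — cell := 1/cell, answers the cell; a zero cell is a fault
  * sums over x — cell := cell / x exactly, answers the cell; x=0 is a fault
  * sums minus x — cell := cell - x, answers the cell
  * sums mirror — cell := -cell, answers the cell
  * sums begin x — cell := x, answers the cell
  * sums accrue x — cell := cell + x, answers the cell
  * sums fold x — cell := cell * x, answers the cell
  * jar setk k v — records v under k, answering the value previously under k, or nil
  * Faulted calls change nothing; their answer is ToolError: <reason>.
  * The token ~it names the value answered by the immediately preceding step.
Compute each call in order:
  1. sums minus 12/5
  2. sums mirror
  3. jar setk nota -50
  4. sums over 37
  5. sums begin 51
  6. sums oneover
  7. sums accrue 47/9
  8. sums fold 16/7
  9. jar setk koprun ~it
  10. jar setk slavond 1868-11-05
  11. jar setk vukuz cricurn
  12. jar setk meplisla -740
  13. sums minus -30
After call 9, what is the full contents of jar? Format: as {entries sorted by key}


~$ sums minus x: 12/5
[out] -12/5
~$ sums mirror
[out] 12/5
~$ jar setk k: nota v: -50
[out] nil
~$ sums over x: 37
[out] 12/185
~$ sums begin x: 51
[out] 51
~$ sums oneover
[out] 1/51
~$ sums accrue x: 47/9
[out] 802/153
~$ sums fold x: 16/7
[out] 12832/1071
~$ jar setk k: koprun v: ~it
[out] nil
~$ jar setk k: slavond v: 1868-11-05
[out] nil
~$ jar setk k: vukuz v: cricurn
[out] nil
~$ jar setk k: meplisla v: -740
[out] nil
~$ sums minus x: -30
[out] 44962/1071

Answer: {koprun=12832/1071, nota=-50}


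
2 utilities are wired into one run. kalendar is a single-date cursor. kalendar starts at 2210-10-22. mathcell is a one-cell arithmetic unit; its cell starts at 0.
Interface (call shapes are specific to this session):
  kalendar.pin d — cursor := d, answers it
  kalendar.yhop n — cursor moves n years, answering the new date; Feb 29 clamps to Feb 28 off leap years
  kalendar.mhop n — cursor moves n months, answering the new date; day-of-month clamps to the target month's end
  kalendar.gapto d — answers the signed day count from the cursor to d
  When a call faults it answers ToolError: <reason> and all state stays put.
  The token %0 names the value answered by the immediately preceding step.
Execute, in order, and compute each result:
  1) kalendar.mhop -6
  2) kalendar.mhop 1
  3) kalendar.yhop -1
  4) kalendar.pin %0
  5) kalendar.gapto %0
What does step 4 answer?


Answer: 2209-05-22

Derivation:
→ kalendar.mhop(n: -6)
← 2210-04-22
→ kalendar.mhop(n: 1)
← 2210-05-22
→ kalendar.yhop(n: -1)
← 2209-05-22
→ kalendar.pin(d: %0)
← 2209-05-22
→ kalendar.gapto(d: %0)
← 0


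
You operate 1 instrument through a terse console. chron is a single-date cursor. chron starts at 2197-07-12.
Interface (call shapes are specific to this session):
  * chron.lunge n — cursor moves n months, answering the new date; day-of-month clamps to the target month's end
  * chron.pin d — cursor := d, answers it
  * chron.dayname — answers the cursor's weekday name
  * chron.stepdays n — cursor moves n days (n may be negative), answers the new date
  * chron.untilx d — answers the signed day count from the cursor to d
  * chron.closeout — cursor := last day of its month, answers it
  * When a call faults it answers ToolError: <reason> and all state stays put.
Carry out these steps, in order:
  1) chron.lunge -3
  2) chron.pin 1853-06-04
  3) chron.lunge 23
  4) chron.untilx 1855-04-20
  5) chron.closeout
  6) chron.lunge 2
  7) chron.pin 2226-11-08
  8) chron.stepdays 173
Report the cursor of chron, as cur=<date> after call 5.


Answer: cur=1855-05-31

Derivation:
$ chron.lunge n='-3'
:: 2197-04-12
$ chron.pin d='1853-06-04'
:: 1853-06-04
$ chron.lunge n='23'
:: 1855-05-04
$ chron.untilx d='1855-04-20'
:: -14
$ chron.closeout
:: 1855-05-31
$ chron.lunge n='2'
:: 1855-07-31
$ chron.pin d='2226-11-08'
:: 2226-11-08
$ chron.stepdays n='173'
:: 2227-04-30


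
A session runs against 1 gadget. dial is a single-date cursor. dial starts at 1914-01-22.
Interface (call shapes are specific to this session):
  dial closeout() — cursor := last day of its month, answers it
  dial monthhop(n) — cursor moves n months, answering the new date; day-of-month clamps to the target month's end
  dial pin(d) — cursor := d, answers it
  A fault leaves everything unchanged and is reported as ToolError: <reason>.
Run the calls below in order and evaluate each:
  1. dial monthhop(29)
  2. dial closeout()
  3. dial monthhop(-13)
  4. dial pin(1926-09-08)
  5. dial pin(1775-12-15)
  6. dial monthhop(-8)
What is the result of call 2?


·→ dial monthhop(n: 29)
·← 1916-06-22
·→ dial closeout()
·← 1916-06-30
·→ dial monthhop(n: -13)
·← 1915-05-30
·→ dial pin(d: 1926-09-08)
·← 1926-09-08
·→ dial pin(d: 1775-12-15)
·← 1775-12-15
·→ dial monthhop(n: -8)
·← 1775-04-15

Answer: 1916-06-30


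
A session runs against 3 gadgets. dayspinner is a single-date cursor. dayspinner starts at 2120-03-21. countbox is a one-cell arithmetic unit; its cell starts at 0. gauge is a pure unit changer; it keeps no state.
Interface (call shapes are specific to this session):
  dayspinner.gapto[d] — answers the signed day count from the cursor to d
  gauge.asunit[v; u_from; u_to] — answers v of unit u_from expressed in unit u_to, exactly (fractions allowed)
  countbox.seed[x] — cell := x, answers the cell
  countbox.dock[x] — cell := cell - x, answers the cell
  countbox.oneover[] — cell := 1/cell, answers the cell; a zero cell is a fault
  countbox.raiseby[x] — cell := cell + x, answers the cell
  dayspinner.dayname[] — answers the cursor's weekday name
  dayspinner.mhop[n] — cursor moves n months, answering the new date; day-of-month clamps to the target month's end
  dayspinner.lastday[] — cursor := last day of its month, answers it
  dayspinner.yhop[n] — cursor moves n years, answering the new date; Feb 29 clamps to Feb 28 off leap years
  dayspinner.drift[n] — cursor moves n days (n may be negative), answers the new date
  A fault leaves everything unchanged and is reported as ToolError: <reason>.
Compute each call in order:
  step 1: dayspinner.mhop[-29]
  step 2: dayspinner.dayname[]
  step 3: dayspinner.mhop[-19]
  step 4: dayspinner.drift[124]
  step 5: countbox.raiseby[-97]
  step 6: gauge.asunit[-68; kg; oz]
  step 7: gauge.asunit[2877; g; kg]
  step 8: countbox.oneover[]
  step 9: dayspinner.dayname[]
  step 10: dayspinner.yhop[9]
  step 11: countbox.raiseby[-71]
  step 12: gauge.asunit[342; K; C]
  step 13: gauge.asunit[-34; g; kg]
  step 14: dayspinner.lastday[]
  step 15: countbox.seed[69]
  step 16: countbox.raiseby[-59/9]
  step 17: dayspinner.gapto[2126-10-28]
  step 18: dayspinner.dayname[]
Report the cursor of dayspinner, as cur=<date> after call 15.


Step: mhop[-29]
Result: 2117-10-21
Step: dayname[]
Result: Thursday
Step: mhop[-19]
Result: 2116-03-21
Step: drift[124]
Result: 2116-07-23
Step: raiseby[-97]
Result: -97
Step: asunit[-68; kg; oz]
Result: -108800000000/45359237
Step: asunit[2877; g; kg]
Result: 2877/1000
Step: oneover[]
Result: -1/97
Step: dayname[]
Result: Thursday
Step: yhop[9]
Result: 2125-07-23
Step: raiseby[-71]
Result: -6888/97
Step: asunit[342; K; C]
Result: 1377/20
Step: asunit[-34; g; kg]
Result: -17/500
Step: lastday[]
Result: 2125-07-31
Step: seed[69]
Result: 69
Step: raiseby[-59/9]
Result: 562/9
Step: gapto[2126-10-28]
Result: 454
Step: dayname[]
Result: Tuesday

Answer: cur=2125-07-31


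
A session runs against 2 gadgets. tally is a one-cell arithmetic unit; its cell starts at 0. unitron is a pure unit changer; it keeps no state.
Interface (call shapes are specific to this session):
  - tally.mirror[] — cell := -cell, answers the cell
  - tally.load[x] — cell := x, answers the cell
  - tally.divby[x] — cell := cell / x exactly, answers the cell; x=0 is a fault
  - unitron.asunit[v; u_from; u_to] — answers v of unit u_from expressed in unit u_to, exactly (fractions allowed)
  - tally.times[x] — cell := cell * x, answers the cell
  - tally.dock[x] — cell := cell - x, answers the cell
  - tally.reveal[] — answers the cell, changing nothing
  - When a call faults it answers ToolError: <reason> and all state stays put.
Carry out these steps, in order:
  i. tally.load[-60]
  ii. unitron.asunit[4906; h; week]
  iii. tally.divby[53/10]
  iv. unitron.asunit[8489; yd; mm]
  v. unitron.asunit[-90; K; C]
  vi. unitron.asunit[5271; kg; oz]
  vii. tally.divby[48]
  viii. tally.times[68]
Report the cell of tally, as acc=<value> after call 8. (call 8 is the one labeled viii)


Answer: acc=-850/53

Derivation:
Act: tally.load[x→-60]
Obs: -60
Act: unitron.asunit[v→4906; u_from→h; u_to→week]
Obs: 2453/84
Act: tally.divby[x→53/10]
Obs: -600/53
Act: unitron.asunit[v→8489; u_from→yd; u_to→mm]
Obs: 38811708/5
Act: unitron.asunit[v→-90; u_from→K; u_to→C]
Obs: -7263/20
Act: unitron.asunit[v→5271; u_from→kg; u_to→oz]
Obs: 1204800000000/6479891
Act: tally.divby[x→48]
Obs: -25/106
Act: tally.times[x→68]
Obs: -850/53


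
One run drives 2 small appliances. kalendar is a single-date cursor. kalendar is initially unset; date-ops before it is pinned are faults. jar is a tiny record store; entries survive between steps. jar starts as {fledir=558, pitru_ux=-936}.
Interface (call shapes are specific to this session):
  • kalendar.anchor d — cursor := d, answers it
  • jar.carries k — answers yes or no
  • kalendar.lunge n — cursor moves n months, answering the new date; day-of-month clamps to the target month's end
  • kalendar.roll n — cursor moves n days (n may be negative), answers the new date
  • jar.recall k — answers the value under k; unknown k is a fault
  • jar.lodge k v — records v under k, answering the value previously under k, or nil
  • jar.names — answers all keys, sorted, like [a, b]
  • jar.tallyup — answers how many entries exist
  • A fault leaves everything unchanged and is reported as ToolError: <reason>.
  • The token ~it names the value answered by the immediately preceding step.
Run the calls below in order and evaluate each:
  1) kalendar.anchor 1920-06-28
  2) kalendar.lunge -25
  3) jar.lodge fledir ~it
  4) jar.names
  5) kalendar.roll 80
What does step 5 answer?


Answer: 1918-08-16

Derivation:
! 1. anchor(d→1920-06-28) ~> 1920-06-28
! 2. lunge(n→-25) ~> 1918-05-28
! 3. lodge(k→fledir, v→~it) ~> 558
! 4. names() ~> [fledir, pitru_ux]
! 5. roll(n→80) ~> 1918-08-16


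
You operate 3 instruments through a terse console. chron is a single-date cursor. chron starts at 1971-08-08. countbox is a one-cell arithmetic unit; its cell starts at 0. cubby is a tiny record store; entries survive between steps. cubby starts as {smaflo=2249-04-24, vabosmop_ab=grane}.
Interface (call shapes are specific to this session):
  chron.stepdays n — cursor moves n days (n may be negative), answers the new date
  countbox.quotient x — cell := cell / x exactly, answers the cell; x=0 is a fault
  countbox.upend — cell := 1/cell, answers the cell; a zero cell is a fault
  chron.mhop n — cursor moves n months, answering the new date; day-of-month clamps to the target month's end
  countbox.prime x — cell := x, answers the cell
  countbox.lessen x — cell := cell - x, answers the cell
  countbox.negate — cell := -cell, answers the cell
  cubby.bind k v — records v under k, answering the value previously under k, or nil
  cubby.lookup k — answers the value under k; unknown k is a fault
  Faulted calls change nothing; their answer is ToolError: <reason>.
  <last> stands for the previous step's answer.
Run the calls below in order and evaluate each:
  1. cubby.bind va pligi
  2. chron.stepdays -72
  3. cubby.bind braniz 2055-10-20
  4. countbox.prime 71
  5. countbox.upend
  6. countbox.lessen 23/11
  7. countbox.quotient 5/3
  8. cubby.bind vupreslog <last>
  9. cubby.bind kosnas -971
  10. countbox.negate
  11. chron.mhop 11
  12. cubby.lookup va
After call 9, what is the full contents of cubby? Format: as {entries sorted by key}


// 1. cubby.bind(va, pligi) == nil
// 2. chron.stepdays(-72) == 1971-05-28
// 3. cubby.bind(braniz, 2055-10-20) == nil
// 4. countbox.prime(71) == 71
// 5. countbox.upend() == 1/71
// 6. countbox.lessen(23/11) == -1622/781
// 7. countbox.quotient(5/3) == -4866/3905
// 8. cubby.bind(vupreslog, <last>) == nil
// 9. cubby.bind(kosnas, -971) == nil
// 10. countbox.negate() == 4866/3905
// 11. chron.mhop(11) == 1972-04-28
// 12. cubby.lookup(va) == pligi

Answer: {braniz=2055-10-20, kosnas=-971, smaflo=2249-04-24, va=pligi, vabosmop_ab=grane, vupreslog=-4866/3905}
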